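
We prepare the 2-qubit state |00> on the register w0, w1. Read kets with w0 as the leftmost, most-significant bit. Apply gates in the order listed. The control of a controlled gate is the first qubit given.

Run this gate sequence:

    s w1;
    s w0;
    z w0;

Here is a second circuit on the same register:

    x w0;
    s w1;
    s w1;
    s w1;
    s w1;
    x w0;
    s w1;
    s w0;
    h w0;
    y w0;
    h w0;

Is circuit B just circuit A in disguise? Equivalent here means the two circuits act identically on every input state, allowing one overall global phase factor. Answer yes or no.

No — the two circuits implement different unitaries, even allowing a global phase.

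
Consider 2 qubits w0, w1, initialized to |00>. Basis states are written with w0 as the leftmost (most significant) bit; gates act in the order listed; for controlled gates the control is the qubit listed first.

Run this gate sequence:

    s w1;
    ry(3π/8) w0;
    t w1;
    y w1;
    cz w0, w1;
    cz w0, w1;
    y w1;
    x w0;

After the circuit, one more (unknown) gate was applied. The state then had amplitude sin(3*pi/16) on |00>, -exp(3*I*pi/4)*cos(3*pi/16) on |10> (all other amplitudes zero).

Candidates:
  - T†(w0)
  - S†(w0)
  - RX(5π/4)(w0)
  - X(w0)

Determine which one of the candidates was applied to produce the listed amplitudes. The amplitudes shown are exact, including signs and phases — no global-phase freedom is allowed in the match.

The applied gate was T†(w0). Key observation: gates 4-7 undo each other exactly, leaving only the rest of the circuit to track.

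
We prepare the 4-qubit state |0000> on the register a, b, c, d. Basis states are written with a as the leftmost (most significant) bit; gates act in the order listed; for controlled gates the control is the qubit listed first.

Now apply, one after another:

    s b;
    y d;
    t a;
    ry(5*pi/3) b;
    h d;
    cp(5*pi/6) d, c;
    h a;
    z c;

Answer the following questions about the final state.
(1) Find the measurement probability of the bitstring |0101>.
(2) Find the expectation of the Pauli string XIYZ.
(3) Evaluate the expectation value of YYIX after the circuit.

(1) Outcome |0101> occurs with probability 1/16.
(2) The observable XIYZ averages to 0.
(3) The expectation value of YYIX is 0.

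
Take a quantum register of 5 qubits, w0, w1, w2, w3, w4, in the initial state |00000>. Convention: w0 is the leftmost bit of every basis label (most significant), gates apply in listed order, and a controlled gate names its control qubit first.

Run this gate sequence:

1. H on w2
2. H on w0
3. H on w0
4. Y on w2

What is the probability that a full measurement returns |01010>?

A full measurement returns |01010> with probability 0. Key observation: steps 2-3 multiply out to the identity, so the circuit reduces to the remaining gates.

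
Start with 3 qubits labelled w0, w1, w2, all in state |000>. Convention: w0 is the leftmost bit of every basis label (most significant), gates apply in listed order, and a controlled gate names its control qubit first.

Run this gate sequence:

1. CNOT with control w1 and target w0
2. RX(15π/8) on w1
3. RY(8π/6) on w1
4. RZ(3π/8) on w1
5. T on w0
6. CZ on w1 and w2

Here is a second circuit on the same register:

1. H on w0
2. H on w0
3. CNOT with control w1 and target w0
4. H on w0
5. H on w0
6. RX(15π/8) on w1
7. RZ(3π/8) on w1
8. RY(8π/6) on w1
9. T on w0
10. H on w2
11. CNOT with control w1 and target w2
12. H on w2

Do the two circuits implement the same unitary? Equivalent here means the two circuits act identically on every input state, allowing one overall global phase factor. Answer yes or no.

No, they are not equivalent — no single phase factor reconciles the two unitaries.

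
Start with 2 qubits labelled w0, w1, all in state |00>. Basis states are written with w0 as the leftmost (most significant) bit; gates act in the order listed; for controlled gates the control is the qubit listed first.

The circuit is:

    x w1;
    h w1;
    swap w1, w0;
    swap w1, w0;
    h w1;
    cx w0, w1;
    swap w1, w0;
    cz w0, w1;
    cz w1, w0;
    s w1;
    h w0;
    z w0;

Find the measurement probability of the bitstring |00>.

Outcome |00> occurs with probability 1/2. Key observation: the block from step 2 through step 5 cancels to the identity and can be dropped.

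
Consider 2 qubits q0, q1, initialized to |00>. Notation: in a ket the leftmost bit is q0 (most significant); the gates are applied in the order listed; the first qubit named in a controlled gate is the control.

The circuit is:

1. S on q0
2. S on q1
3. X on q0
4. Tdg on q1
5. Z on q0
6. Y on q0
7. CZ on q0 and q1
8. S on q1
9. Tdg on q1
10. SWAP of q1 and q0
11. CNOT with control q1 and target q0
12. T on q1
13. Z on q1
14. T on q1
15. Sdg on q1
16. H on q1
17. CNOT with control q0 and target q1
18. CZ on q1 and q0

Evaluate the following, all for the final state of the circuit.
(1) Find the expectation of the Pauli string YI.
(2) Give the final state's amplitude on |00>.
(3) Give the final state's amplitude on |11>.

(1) In the final state, YI has expectation 0.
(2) The final state's coefficient on |00> equals sqrt(2)*I/2.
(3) The final state's coefficient on |11> equals 0.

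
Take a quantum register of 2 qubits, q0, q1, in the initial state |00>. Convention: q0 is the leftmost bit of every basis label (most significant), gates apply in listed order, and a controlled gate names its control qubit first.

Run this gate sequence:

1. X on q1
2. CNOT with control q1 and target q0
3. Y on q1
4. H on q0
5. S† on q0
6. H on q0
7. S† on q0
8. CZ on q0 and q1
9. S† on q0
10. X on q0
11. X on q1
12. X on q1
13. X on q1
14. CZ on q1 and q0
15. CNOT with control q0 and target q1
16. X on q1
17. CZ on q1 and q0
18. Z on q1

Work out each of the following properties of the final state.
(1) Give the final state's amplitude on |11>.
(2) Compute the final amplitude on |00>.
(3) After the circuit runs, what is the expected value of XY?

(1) The final state's coefficient on |11> equals -1/2 + I/2.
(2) The final state's coefficient on |00> equals 1/2 + I/2.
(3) The expectation value of XY is 1.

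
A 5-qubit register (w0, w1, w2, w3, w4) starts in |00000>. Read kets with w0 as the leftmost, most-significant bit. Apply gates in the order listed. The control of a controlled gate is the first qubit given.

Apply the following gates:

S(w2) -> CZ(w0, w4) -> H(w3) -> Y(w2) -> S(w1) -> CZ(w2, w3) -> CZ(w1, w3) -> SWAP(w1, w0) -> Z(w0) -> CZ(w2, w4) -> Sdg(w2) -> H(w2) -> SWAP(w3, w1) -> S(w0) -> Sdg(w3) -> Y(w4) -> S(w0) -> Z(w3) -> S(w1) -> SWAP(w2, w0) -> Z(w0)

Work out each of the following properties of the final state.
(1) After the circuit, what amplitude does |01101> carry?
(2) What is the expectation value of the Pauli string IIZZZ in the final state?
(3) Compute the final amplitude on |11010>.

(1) The amplitude on |01101> is 0.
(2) The expectation value of IIZZZ is -1.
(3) The final state's coefficient on |11010> equals 0.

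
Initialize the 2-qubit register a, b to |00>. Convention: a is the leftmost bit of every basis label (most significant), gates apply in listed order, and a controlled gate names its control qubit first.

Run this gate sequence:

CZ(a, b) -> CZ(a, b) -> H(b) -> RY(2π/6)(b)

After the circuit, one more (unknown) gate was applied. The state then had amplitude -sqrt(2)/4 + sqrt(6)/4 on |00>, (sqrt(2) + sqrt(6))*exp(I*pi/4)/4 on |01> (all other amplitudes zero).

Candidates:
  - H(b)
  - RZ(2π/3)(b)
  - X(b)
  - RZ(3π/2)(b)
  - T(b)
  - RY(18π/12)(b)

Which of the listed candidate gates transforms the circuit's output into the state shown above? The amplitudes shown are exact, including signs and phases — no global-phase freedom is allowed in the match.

The applied gate was T(b).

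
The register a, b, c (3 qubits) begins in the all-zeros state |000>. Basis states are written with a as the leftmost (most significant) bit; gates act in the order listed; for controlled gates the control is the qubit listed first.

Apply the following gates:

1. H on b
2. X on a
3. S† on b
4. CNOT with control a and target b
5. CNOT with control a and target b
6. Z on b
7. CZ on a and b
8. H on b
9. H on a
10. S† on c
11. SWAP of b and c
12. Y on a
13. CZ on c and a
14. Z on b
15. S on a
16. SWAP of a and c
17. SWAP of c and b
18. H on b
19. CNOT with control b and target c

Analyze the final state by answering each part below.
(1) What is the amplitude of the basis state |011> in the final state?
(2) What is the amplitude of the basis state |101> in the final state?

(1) The final state's coefficient on |011> equals 1/2. Key observation: gates 4-5 undo each other exactly, leaving only the rest of the circuit to track.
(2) The final state's coefficient on |101> equals 0.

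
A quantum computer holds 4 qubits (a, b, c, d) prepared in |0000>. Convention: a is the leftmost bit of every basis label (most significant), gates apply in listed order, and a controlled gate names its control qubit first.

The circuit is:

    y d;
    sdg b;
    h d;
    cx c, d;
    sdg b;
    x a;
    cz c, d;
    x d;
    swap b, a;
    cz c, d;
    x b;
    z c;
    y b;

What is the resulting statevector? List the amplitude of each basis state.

After the circuit, the state carries amplitude sqrt(2)/2 on |0100>, -sqrt(2)/2 on |0101>, and 0 on every other basis state.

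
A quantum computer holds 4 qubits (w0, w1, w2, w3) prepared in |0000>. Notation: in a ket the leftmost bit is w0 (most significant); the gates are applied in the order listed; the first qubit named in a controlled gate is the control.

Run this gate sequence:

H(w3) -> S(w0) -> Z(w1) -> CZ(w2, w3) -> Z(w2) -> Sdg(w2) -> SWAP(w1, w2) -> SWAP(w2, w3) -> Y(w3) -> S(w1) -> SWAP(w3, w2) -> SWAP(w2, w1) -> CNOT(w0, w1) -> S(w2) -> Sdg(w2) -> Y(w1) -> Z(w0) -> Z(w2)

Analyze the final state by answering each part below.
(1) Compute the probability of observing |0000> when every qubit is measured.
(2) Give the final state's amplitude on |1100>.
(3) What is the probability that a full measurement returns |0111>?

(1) A full measurement returns |0000> with probability 1/2.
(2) |1100> carries amplitude 0 in the final state.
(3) Outcome |0111> occurs with probability 0.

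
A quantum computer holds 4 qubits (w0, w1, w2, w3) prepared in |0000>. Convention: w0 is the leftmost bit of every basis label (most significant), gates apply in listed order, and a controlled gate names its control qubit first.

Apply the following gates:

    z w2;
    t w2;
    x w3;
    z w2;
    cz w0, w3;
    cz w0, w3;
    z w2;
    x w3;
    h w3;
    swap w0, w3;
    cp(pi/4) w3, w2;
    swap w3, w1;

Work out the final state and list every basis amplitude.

The resulting statevector has amplitude sqrt(2)/2 on |0000>, sqrt(2)/2 on |1000>, and 0 on every other basis state. Key observation: gates 3-8 undo each other exactly, leaving only the rest of the circuit to track.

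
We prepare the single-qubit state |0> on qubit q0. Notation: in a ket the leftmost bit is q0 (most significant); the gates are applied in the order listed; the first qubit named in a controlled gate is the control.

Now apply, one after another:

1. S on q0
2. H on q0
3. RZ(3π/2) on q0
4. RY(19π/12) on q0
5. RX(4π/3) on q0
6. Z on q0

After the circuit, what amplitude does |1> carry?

The final state's coefficient on |1> equals -sqrt(6*sqrt(2) + 12)*exp(I*pi/4)/16 - sqrt(2*sqrt(2) + 4)*exp(3*I*pi/4)/16 - sqrt(12 - 6*sqrt(2))*exp(I*pi/4)/16 - sqrt(12 - 6*sqrt(2))*exp(3*I*pi/4)/16 + sqrt(4 - 2*sqrt(2))*exp(I*pi/4)/16 + 3*sqrt(4 - 2*sqrt(2))*exp(3*I*pi/4)/16 + sqrt(6*sqrt(2) + 12)*exp(3*I*pi/4)/16 + 3*sqrt(2*sqrt(2) + 4)*exp(I*pi/4)/16.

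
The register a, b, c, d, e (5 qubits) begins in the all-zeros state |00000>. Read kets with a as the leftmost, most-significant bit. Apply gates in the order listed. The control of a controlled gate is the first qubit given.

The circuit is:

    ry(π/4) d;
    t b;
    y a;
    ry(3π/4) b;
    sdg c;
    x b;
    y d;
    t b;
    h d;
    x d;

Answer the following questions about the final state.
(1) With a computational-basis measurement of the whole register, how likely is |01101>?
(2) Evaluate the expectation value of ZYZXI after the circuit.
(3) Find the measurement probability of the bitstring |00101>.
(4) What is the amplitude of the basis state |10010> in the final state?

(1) A full measurement returns |01101> with probability 0.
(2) In the final state, ZYZXI has expectation sqrt(2)/4.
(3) A full measurement returns |00101> with probability 0.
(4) The amplitude on |10010> is -sqrt(2)/4.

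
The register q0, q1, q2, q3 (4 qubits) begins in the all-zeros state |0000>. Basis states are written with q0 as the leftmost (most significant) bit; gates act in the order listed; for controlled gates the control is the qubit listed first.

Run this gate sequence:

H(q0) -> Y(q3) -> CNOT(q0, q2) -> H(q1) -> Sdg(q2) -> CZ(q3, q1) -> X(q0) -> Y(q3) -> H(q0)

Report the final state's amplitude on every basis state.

The final amplitudes are sqrt(2)/4 on |0000>, 0 on |0001>, -sqrt(2)*I/4 on |0010>, 0 on |0011>, -sqrt(2)/4 on |0100>, 0 on |0101>, sqrt(2)*I/4 on |0110>, 0 on |0111>, -sqrt(2)/4 on |1000>, 0 on |1001>, -sqrt(2)*I/4 on |1010>, 0 on |1011>, sqrt(2)/4 on |1100>, 0 on |1101>, sqrt(2)*I/4 on |1110>, 0 on |1111>.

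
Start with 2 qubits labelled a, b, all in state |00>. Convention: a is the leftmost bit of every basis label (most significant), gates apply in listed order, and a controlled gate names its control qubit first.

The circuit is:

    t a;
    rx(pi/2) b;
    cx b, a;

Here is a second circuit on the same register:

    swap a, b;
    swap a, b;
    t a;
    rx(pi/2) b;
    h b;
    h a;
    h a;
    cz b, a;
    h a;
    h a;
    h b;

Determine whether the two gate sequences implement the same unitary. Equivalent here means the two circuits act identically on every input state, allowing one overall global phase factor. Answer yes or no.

No — the two circuits implement different unitaries, even allowing a global phase.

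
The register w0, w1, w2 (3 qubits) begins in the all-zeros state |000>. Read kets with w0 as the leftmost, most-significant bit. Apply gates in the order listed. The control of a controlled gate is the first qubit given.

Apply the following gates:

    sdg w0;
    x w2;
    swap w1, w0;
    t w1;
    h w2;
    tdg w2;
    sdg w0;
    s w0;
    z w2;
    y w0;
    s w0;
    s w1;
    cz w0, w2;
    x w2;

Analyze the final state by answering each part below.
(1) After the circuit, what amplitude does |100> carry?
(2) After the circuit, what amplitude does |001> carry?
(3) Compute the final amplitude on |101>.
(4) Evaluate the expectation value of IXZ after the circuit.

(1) The amplitude on |100> is -sqrt(2)*exp(3*I*pi/4)/2.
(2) |001> carries amplitude 0 in the final state.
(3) |101> carries amplitude -sqrt(2)/2 in the final state.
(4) The observable IXZ averages to 0.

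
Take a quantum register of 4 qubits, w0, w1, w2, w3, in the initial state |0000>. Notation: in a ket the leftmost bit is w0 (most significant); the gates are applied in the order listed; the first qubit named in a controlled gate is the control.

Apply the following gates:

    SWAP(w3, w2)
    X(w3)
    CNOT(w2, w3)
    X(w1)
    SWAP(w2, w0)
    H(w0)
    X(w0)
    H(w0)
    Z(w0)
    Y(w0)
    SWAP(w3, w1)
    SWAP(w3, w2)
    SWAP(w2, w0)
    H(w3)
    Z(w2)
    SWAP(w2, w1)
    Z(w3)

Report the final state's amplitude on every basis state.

The final amplitudes are -sqrt(2)*I/2 on |1110>, sqrt(2)*I/2 on |1111>, and 0 on every other basis state. Key observation: gates 6-9 undo each other exactly, leaving only the rest of the circuit to track.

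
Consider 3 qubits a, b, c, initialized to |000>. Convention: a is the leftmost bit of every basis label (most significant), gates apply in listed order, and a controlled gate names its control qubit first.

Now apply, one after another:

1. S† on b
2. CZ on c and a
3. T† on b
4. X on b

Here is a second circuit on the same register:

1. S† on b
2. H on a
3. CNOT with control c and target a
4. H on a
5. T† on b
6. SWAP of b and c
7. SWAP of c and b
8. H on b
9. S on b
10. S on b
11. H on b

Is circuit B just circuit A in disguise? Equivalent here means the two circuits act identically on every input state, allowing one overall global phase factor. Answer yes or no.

Yes: on every input state the two circuits agree up to one overall phase factor.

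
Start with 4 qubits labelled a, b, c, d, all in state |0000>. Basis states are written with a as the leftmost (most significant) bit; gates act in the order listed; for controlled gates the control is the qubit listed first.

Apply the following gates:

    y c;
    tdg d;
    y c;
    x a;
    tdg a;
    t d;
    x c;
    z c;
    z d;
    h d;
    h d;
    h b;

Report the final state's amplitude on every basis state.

The resulting statevector has amplitude sqrt(2)*exp(3*I*pi/4)/2 on |1010>, sqrt(2)*exp(3*I*pi/4)/2 on |1110>, and 0 on every other basis state.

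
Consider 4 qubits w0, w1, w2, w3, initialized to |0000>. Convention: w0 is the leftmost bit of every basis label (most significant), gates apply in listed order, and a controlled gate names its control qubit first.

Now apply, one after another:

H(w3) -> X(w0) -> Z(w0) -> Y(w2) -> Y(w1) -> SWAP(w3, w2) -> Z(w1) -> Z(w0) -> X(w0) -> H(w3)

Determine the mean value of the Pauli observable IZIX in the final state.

In the final state, IZIX has expectation 1.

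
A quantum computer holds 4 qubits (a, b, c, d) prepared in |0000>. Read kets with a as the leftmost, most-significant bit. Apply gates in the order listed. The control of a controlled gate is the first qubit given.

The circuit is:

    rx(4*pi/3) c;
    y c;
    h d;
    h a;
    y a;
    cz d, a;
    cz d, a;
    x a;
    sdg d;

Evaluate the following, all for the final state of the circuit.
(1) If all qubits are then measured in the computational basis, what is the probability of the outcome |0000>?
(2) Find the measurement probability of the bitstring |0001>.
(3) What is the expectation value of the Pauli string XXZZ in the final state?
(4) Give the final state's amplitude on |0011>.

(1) The probability of measuring |0000> is 3/16.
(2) The probability of measuring |0001> is 3/16.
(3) The expectation value of XXZZ is 0.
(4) The final state's coefficient on |0011> equals -I/4.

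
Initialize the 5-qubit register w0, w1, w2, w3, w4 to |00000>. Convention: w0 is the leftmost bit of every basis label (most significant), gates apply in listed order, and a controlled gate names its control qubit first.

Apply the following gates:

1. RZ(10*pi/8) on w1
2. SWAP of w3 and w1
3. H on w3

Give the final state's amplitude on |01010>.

|01010> carries amplitude 0 in the final state.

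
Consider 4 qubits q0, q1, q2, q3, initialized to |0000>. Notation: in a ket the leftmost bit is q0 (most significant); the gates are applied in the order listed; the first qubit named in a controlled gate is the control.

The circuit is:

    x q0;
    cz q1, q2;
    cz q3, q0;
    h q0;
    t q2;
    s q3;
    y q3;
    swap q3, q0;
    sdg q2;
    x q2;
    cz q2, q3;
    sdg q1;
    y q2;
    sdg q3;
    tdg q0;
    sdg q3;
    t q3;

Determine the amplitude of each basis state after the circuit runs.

After the circuit, the state carries amplitude -sqrt(2)*exp(3*I*pi/4)/2 on |1000>, -sqrt(2)/2 on |1001>, and 0 on every other basis state.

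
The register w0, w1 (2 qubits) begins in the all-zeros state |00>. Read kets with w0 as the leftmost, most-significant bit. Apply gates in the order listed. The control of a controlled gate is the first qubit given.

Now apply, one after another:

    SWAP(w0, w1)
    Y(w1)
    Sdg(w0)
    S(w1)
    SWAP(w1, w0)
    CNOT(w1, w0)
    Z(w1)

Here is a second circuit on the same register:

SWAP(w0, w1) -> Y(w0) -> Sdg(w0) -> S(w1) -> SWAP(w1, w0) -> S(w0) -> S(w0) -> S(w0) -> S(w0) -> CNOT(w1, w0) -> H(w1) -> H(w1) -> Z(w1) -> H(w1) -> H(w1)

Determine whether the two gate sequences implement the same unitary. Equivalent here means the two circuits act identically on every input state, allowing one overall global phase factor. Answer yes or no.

No, they are not equivalent — no single phase factor reconciles the two unitaries.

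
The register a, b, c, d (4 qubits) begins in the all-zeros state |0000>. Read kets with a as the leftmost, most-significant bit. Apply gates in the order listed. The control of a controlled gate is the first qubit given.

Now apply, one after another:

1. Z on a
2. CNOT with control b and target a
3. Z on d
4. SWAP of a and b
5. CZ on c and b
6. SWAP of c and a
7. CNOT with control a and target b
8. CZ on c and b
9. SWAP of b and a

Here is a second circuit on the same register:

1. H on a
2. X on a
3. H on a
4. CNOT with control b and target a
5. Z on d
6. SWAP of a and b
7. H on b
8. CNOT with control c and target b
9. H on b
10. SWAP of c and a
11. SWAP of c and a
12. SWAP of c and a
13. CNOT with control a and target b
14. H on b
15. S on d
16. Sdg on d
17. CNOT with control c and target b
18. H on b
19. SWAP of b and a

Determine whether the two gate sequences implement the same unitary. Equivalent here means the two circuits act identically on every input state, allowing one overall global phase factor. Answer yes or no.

Yes — the two circuits implement the same unitary up to a global phase.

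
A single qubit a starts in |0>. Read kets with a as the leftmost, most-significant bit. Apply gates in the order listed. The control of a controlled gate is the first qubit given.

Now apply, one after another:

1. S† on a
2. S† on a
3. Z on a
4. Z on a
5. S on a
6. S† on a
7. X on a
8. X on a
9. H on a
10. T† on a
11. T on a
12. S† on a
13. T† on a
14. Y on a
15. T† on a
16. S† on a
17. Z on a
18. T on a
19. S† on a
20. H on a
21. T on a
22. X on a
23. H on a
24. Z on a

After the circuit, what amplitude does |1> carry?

The final state's coefficient on |1> equals sqrt(2)*(1 - I)*((1 + I)*exp(3*I*pi/4) + I)/4.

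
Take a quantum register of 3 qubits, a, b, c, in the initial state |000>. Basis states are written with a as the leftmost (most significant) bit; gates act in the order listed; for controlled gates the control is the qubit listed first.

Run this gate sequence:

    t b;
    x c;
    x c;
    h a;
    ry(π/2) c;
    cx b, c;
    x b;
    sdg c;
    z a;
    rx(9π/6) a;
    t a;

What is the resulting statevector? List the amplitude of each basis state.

After the circuit, the state carries amplitude 0 on |000>, 0 on |001>, sqrt(2)*(-1 + I)/4 on |010>, sqrt(2)*(1 + I)/4 on |011>, 0 on |100>, 0 on |101>, 1/2 on |110>, sqrt(2)*(-1 - I)*exp(I*pi/4)/4 on |111>.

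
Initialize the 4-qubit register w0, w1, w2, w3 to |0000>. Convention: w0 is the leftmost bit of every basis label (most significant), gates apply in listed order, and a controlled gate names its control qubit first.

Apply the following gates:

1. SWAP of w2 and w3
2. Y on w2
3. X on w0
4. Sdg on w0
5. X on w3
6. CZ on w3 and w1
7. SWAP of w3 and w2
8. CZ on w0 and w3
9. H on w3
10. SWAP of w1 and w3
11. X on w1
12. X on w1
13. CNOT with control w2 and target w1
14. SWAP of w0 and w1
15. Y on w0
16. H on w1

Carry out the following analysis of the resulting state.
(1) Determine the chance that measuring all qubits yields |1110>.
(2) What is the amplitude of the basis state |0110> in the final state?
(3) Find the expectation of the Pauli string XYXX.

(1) Outcome |1110> occurs with probability 1/4.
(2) |0110> carries amplitude -I/2 in the final state.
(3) The expectation value of XYXX is 0.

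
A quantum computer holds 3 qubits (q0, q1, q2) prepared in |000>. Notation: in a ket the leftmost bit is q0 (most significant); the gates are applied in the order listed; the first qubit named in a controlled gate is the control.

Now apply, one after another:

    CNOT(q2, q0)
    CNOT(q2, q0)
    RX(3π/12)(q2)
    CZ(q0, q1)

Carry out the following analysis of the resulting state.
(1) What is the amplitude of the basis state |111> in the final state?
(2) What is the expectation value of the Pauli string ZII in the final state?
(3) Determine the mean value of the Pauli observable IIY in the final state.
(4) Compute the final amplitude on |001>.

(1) The amplitude on |111> is 0. Key observation: the block from step 1 through step 2 cancels to the identity and can be dropped.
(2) The observable ZII averages to 1.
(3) The observable IIY averages to -sqrt(2)/2.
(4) The final state's coefficient on |001> equals -I*sqrt(2 - sqrt(2))/2.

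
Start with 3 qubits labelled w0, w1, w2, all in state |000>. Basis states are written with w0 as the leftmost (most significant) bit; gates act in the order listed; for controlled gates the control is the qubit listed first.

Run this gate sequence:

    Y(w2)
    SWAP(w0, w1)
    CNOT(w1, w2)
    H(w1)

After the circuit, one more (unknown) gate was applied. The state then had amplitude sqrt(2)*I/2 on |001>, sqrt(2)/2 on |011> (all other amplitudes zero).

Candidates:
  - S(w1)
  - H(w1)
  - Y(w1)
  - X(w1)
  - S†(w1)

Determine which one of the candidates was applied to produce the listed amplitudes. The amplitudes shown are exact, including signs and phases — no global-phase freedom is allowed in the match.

The applied gate was S†(w1).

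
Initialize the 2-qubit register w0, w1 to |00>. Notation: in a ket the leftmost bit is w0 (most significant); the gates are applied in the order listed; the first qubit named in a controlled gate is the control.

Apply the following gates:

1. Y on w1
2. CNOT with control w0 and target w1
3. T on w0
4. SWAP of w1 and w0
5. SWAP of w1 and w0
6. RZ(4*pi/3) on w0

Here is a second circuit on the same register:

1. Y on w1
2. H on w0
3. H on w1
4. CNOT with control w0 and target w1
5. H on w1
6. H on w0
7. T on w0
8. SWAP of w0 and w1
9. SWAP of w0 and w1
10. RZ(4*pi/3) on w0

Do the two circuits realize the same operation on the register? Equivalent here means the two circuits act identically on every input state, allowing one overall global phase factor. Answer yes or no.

No: there is an input state on which the two circuits produce genuinely different outputs (not merely differing by a phase).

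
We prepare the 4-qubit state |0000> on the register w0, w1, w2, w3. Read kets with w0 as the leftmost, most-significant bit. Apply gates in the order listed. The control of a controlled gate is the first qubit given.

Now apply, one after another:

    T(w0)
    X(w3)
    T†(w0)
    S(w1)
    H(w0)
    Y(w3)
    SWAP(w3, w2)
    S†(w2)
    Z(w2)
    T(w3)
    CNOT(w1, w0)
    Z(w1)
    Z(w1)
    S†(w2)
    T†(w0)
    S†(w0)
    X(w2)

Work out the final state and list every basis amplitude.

The final amplitudes are -sqrt(2)*I/2 on |0010>, sqrt(2)*exp(3*I*pi/4)/2 on |1010>, and 0 on every other basis state.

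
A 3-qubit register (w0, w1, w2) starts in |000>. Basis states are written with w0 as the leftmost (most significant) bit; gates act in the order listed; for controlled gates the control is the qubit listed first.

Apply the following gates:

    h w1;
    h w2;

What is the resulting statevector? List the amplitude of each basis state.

After the circuit, the state carries amplitude 1/2 on |000>, 1/2 on |001>, 1/2 on |010>, 1/2 on |011>, 0 on |100>, 0 on |101>, 0 on |110>, 0 on |111>.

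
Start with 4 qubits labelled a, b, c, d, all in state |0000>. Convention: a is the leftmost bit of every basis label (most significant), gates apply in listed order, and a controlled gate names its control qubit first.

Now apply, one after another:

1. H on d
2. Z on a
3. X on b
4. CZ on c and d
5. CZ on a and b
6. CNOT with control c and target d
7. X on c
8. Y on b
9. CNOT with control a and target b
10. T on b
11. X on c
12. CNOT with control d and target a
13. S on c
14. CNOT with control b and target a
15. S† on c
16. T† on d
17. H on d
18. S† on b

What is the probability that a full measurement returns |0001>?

The probability of measuring |0001> is 1/4.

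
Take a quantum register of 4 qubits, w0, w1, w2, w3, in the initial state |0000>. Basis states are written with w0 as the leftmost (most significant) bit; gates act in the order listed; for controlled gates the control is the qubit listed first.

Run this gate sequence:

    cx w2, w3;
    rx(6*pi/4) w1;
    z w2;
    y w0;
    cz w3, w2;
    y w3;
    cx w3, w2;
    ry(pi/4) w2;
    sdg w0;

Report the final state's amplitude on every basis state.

The final amplitudes are I*sqrt(4 - 2*sqrt(2))/4 on |1001>, -I*sqrt(2*sqrt(2) + 4)/4 on |1011>, -sqrt(4 - 2*sqrt(2))/4 on |1101>, sqrt(2*sqrt(2) + 4)/4 on |1111>, and 0 on every other basis state.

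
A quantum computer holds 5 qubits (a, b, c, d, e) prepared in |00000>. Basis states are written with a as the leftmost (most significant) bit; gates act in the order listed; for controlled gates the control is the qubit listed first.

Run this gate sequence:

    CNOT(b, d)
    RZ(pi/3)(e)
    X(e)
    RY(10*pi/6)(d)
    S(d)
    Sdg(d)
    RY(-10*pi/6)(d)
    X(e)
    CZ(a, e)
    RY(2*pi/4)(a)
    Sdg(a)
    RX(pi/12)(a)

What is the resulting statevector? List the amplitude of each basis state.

The final amplitudes are (-sqrt(6*sqrt(2) + 12)/8 - sqrt(12 - 6*sqrt(2))/8 - sqrt(4 - 2*sqrt(2))/8 + sqrt(2*sqrt(2) + 4)/8)*exp(5*I*pi/6) on |00000>, (-sqrt(6*sqrt(2) + 12)/8 - sqrt(2*sqrt(2) + 4)/8 - sqrt(4 - 2*sqrt(2))/8 + sqrt(12 - 6*sqrt(2))/8)*exp(I*pi/3) on |10000>, and 0 on every other basis state. Key observation: gates 3-8 undo each other exactly, leaving only the rest of the circuit to track.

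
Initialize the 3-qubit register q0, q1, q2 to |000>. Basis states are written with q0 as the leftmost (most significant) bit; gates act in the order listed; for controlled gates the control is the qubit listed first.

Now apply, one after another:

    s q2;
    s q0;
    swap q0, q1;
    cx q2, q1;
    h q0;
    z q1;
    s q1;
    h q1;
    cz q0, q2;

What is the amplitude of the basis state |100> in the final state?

The final state's coefficient on |100> equals 1/2.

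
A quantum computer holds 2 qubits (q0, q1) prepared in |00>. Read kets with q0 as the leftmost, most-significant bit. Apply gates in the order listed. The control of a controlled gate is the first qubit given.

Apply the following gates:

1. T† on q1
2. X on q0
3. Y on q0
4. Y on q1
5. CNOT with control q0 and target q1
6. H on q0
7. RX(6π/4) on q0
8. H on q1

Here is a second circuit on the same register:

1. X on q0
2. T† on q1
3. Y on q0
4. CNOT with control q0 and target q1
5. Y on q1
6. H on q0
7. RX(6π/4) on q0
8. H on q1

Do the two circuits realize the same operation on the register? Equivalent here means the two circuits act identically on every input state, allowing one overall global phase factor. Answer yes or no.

No, they are not equivalent — no single phase factor reconciles the two unitaries.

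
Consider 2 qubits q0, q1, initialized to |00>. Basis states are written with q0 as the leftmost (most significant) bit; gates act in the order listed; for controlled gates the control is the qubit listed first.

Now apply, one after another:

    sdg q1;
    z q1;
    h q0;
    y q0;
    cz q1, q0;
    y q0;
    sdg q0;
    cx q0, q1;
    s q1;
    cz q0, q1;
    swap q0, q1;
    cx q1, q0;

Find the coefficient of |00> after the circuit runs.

The amplitude on |00> is sqrt(2)/2.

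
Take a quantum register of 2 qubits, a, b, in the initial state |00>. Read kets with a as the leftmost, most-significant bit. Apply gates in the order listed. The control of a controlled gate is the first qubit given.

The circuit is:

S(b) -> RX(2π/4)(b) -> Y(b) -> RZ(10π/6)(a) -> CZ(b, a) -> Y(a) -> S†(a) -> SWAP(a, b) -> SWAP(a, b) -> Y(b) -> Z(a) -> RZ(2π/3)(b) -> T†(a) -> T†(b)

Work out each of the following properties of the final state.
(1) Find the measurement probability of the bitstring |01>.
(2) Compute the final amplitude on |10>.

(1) The probability of measuring |01> is 0. Key observation: the block from step 8 through step 9 cancels to the identity and can be dropped.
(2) |10> carries amplitude -sqrt(2)*exp(7*I*pi/12)/2 in the final state.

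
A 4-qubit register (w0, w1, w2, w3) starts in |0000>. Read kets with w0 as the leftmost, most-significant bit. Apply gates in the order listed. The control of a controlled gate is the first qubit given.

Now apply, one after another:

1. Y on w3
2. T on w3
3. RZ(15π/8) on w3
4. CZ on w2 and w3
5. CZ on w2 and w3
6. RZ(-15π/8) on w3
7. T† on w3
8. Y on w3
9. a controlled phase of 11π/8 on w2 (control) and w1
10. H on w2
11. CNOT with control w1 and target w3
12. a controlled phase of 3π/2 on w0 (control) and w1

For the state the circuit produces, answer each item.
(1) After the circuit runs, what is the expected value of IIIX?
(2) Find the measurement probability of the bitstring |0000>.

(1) The expectation value of IIIX is 0. Key observation: gates 1-8 undo each other exactly, leaving only the rest of the circuit to track.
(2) Outcome |0000> occurs with probability 1/2.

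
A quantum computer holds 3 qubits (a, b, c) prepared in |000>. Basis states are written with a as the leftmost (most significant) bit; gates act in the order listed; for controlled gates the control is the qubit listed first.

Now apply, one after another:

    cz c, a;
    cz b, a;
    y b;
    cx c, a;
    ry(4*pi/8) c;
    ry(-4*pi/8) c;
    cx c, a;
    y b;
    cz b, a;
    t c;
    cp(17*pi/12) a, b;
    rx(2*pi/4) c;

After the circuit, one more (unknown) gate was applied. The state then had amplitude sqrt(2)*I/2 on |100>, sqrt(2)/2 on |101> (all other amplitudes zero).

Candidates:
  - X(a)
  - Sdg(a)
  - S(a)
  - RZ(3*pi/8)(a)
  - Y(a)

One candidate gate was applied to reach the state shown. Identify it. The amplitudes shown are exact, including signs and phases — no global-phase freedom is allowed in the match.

It was Y(a) that produced the state shown. Key observation: steps 2-9 multiply out to the identity, so the circuit reduces to the remaining gates.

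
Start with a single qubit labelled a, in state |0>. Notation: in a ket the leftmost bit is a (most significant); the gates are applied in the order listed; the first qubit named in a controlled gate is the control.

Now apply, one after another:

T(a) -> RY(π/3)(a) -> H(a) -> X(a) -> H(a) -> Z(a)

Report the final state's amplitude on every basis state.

The resulting statevector has amplitude sqrt(3)/2 on |0>, 1/2 on |1>.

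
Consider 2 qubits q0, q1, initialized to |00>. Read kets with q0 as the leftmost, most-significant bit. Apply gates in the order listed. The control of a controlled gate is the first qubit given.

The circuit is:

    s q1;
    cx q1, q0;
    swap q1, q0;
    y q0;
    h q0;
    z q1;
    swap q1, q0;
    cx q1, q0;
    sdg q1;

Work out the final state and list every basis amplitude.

The final amplitudes are sqrt(2)*I/2 on |00>, 0 on |01>, 0 on |10>, -sqrt(2)/2 on |11>.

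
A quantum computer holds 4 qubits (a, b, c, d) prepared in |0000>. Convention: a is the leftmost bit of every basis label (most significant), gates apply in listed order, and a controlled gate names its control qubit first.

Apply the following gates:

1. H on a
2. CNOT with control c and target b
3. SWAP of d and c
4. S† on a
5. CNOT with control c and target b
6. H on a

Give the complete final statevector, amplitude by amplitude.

The resulting statevector has amplitude 1/2 - I/2 on |0000>, 1/2 + I/2 on |1000>, and 0 on every other basis state.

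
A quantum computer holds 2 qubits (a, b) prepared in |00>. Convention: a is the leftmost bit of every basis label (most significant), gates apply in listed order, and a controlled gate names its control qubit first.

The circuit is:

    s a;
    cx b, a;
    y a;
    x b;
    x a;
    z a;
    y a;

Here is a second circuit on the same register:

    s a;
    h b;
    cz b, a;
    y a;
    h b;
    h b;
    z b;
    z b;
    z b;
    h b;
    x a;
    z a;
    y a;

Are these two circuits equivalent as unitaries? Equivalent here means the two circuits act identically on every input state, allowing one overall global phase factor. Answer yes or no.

No — the two circuits implement different unitaries, even allowing a global phase.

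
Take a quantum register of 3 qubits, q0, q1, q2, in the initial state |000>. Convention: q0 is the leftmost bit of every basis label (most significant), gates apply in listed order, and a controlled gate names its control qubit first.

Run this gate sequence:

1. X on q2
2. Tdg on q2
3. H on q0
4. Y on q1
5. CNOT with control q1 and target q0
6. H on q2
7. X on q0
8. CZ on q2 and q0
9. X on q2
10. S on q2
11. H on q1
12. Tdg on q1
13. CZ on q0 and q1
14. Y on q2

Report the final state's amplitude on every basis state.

After the circuit, the state carries amplitude sqrt(2)*exp(I*pi/4)/4 on |000>, -sqrt(2)*exp(3*I*pi/4)/4 on |001>, -sqrt(2)/4 on |010>, sqrt(2)*I/4 on |011>, sqrt(2)*exp(I*pi/4)/4 on |100>, sqrt(2)*exp(3*I*pi/4)/4 on |101>, sqrt(2)/4 on |110>, sqrt(2)*I/4 on |111>.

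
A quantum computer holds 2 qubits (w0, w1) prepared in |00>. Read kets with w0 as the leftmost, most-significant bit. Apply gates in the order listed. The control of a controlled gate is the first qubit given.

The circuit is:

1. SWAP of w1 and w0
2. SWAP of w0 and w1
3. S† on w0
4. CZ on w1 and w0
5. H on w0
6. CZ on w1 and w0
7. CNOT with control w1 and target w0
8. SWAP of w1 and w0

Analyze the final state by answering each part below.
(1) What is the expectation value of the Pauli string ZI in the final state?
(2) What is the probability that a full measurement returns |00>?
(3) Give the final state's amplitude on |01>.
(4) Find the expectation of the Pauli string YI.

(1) The observable ZI averages to 1.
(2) A full measurement returns |00> with probability 1/2.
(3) The final state's coefficient on |01> equals sqrt(2)/2.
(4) The observable YI averages to 0.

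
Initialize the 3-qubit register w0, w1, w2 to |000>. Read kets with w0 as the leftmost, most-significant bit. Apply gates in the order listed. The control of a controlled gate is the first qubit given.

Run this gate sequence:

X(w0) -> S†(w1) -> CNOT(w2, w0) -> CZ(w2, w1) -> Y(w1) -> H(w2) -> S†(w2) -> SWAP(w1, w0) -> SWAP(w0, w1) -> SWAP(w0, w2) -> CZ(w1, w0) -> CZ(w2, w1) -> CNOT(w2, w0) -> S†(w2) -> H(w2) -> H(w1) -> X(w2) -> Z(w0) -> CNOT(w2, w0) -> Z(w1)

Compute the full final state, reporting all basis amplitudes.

After the circuit, the state carries amplitude sqrt(2)*I/4 on |000>, sqrt(2)/4 on |001>, sqrt(2)*I/4 on |010>, sqrt(2)/4 on |011>, -sqrt(2)/4 on |100>, -sqrt(2)*I/4 on |101>, -sqrt(2)/4 on |110>, -sqrt(2)*I/4 on |111>.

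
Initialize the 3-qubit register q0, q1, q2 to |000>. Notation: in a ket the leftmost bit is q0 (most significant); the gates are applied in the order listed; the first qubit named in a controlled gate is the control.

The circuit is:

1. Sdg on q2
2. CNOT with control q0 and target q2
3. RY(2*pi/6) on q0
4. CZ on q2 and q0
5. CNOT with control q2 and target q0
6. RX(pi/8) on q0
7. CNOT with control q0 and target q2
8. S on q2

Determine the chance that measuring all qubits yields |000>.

Outcome |000> occurs with probability sqrt(sqrt(2) + 2)/8 + 1/2.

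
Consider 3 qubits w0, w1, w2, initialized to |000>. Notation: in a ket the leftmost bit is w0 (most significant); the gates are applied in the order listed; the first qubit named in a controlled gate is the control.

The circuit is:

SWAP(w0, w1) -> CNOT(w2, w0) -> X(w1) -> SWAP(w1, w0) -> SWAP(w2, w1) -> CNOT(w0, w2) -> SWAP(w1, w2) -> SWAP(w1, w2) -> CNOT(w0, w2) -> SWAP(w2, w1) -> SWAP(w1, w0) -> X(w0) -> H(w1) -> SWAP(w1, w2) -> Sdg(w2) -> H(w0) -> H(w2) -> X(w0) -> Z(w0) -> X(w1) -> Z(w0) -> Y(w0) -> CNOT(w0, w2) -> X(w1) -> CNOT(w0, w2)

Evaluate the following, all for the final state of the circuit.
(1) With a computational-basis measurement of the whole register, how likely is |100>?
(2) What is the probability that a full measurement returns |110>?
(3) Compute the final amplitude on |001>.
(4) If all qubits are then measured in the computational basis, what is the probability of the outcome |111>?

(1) The probability of measuring |100> is 1/4. Key observation: the block from step 4 through step 11 cancels to the identity and can be dropped.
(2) Outcome |110> occurs with probability 0.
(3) |001> carries amplitude sqrt(2)*(-1 - I)/4 in the final state.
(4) A full measurement returns |111> with probability 0.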